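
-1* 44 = -44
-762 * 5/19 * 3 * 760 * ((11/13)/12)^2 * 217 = -83365975/169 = -493289.79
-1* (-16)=16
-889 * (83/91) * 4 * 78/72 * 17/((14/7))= -179197/6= -29866.17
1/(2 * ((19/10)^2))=0.14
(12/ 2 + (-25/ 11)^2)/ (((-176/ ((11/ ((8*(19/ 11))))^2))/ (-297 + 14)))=4205663/ 369664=11.38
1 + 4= 5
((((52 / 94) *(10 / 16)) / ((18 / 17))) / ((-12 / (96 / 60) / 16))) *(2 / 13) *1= -136 / 1269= -0.11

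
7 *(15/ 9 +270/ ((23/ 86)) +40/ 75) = 814471/ 115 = 7082.36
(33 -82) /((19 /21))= -1029 /19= -54.16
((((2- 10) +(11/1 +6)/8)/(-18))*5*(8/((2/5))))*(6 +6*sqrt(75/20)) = 1175/6 +1175*sqrt(15)/12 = 575.06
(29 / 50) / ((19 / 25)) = 29 / 38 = 0.76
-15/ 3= -5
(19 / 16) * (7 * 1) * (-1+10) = 1197 / 16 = 74.81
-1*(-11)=11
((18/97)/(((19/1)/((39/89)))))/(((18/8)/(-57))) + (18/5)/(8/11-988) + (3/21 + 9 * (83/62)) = 102394679531/8476958525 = 12.08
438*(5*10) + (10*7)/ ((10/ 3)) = 21921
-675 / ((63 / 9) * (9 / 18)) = -192.86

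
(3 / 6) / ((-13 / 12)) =-6 / 13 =-0.46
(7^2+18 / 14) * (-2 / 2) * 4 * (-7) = 1408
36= 36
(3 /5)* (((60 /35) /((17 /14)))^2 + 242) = 211542 /1445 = 146.40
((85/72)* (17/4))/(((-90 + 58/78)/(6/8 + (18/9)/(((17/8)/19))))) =-1400035/1336704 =-1.05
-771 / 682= -1.13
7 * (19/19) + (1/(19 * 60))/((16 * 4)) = 510721/72960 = 7.00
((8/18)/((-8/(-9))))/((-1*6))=-1/12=-0.08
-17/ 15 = -1.13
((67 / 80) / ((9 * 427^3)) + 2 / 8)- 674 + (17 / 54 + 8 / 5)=-671.84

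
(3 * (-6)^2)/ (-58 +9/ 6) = -216/ 113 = -1.91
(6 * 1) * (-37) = -222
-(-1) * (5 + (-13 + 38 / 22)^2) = 15981 / 121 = 132.07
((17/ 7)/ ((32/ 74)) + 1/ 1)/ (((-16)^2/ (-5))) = -0.13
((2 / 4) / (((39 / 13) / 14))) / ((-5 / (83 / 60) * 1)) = -581 / 900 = -0.65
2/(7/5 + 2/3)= 30/31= 0.97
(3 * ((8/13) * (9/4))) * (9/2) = 243/13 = 18.69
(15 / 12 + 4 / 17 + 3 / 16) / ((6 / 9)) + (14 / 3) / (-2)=287 / 1632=0.18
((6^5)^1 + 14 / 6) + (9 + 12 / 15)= 116822 / 15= 7788.13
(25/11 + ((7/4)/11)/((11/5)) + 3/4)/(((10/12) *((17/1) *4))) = 2247/41140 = 0.05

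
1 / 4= 0.25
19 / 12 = 1.58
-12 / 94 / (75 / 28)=-56 / 1175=-0.05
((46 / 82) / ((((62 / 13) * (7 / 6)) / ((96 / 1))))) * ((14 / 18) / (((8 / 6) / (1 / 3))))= 1.88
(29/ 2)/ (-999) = -29/ 1998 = -0.01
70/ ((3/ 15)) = 350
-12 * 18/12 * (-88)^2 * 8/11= -101376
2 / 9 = 0.22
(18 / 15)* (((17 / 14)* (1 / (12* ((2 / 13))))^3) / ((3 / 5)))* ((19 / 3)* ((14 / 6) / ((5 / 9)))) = 709631 / 69120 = 10.27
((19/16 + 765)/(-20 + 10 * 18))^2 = 150283081/6553600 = 22.93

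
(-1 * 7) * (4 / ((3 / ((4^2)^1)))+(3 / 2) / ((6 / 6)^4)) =-959 / 6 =-159.83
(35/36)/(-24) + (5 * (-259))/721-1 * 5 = -608405/88992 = -6.84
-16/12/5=-4/15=-0.27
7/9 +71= 646/9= 71.78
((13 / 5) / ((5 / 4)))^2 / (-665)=-2704 / 415625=-0.01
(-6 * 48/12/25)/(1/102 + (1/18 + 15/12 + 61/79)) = -1160352/2523175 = -0.46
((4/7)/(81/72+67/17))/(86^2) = 136/8917727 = 0.00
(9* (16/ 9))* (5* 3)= 240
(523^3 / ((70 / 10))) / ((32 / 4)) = 143055667 / 56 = 2554565.48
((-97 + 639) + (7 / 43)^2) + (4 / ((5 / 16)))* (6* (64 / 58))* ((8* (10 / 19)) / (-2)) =370451961 / 1018799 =363.62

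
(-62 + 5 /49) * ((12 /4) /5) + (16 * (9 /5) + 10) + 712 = 174847 /245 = 713.66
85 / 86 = 0.99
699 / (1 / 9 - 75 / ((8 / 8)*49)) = -308259 / 626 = -492.43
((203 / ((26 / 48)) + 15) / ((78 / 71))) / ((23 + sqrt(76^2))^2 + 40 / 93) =11152467 / 308098154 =0.04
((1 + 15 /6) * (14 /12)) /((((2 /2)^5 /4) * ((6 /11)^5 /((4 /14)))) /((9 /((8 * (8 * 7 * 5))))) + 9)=7891499 /37714788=0.21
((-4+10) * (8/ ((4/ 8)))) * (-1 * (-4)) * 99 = 38016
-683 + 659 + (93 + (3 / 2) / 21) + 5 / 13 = 12641 / 182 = 69.46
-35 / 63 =-5 / 9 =-0.56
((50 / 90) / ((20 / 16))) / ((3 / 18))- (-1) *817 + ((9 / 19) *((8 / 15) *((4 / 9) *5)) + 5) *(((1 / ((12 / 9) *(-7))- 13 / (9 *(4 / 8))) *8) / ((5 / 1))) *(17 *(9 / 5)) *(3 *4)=-17894501 / 1995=-8969.67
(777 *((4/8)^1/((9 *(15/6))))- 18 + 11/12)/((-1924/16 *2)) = -11/14430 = -0.00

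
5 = 5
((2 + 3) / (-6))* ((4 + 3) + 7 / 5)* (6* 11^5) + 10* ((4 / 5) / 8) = -6764141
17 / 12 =1.42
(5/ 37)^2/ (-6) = -25/ 8214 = -0.00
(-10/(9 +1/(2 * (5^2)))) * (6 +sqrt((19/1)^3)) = -9500 * sqrt(19)/451- 3000/451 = -98.47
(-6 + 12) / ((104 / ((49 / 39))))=49 / 676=0.07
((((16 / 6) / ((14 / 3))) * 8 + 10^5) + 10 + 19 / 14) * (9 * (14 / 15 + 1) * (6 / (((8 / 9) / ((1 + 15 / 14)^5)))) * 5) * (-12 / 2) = -202391126685141669 / 15059072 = -13439813999.50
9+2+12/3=15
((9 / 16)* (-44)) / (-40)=99 / 160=0.62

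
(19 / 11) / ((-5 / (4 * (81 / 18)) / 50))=-3420 / 11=-310.91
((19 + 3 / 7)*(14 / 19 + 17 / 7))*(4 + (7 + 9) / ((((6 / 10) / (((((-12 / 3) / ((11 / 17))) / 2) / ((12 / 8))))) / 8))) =-2469107744 / 92169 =-26788.92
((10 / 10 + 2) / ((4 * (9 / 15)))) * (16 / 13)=20 / 13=1.54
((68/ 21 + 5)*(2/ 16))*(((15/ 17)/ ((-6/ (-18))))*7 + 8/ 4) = 60377/ 2856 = 21.14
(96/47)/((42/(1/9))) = 0.01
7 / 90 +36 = 3247 / 90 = 36.08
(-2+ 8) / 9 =0.67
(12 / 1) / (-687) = -4 / 229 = -0.02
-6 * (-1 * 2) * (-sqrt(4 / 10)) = -12 * sqrt(10) / 5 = -7.59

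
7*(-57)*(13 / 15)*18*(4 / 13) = -9576 / 5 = -1915.20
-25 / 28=-0.89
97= 97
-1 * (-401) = 401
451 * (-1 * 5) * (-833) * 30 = 56352450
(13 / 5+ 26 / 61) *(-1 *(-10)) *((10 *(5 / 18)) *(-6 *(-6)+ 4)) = 1846000 / 549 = 3362.48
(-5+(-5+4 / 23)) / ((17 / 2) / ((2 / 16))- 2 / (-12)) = -1356 / 9407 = -0.14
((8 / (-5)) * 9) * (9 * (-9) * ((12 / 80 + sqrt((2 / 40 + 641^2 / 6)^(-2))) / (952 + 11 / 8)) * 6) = 29749568544 / 27015445475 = 1.10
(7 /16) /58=7 /928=0.01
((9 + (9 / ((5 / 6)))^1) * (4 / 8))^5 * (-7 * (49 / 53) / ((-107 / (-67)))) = -218547023367519 / 567100000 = -385376.52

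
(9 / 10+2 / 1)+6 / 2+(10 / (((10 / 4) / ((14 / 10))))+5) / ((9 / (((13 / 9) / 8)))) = 3961 / 648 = 6.11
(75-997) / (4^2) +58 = 3 / 8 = 0.38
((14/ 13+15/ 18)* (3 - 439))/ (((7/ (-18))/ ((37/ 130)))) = 3605502/ 5915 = 609.55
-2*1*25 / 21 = -50 / 21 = -2.38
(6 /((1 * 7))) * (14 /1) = 12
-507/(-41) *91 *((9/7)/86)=16.82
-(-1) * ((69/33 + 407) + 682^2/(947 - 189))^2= 18178984197124/17380561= 1045937.71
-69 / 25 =-2.76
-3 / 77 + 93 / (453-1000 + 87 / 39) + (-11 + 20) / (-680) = -41329173 / 185406760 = -0.22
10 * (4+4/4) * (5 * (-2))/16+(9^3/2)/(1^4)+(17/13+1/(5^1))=87037/260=334.76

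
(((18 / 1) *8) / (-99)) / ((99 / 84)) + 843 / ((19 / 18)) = 5499650 / 6897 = 797.40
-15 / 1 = -15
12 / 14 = 6 / 7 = 0.86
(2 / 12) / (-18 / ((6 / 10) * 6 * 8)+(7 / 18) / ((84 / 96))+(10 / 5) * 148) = 12 / 21299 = 0.00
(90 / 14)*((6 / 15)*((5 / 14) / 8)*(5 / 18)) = 25 / 784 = 0.03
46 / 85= 0.54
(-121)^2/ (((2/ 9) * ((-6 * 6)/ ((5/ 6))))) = -73205/ 48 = -1525.10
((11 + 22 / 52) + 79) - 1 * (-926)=26427 / 26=1016.42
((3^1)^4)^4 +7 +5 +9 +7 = 43046749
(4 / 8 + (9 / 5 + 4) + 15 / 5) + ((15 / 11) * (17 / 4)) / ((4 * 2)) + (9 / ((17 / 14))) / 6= 336891 / 29920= 11.26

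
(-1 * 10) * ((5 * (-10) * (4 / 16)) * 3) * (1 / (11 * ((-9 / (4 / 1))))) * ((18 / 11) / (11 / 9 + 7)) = -3.02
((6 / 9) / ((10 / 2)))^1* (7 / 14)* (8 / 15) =8 / 225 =0.04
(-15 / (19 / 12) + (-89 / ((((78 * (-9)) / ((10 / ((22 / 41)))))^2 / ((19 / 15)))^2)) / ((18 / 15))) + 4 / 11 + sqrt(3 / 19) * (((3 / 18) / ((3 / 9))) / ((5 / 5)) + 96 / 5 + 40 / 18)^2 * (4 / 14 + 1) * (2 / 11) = -33234567049798406311 / 3648098449621825056 + 3892729 * sqrt(57) / 658350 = 35.53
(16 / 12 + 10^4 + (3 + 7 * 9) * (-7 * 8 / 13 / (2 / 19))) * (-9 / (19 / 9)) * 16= -122997312 / 247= -497964.83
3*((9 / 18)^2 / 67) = 0.01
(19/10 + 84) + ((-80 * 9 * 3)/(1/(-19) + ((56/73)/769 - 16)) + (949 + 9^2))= 71362916813/57069070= 1250.47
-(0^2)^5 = 0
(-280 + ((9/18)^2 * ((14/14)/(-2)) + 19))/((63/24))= -2089/21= -99.48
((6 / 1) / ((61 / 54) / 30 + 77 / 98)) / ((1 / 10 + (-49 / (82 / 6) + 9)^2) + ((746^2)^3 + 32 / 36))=1470538800 / 34781836279678702190556719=0.00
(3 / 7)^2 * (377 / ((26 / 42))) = 783 / 7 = 111.86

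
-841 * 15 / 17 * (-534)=6736410 / 17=396259.41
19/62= 0.31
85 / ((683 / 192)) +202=154286 / 683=225.89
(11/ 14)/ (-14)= -11/ 196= -0.06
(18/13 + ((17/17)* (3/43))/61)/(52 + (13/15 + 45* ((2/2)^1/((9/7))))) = 708795/44942482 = 0.02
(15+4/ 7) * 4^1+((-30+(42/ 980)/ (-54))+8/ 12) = 41519/ 1260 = 32.95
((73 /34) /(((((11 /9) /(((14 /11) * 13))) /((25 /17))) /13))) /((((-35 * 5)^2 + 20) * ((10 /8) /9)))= 1036308 /7937963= 0.13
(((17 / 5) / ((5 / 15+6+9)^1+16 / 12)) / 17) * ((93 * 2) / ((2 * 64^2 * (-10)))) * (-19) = 0.00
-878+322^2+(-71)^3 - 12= -255117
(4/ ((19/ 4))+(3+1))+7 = 225/ 19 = 11.84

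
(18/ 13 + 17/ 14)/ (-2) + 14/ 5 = 2731/ 1820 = 1.50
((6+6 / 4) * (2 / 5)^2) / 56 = 3 / 140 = 0.02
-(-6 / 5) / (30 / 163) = 163 / 25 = 6.52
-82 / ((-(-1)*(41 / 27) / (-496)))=26784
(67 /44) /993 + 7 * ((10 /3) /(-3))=-1019279 /131076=-7.78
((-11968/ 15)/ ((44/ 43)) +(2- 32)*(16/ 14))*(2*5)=-8140.19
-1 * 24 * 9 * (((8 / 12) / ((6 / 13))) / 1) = -312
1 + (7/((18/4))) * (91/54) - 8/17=13016/4131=3.15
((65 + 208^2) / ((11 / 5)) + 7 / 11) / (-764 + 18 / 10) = -1083260 / 41921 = -25.84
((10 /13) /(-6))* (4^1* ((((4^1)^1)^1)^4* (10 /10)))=-5120 /39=-131.28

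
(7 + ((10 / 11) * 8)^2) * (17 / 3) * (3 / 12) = 123199 / 1452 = 84.85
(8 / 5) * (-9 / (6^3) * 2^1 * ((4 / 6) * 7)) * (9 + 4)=-364 / 45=-8.09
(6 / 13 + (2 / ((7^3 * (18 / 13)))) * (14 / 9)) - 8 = -388624 / 51597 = -7.53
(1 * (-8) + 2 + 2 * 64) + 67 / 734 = 89615 / 734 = 122.09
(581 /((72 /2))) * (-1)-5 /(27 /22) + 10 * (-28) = -32423 /108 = -300.21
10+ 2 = 12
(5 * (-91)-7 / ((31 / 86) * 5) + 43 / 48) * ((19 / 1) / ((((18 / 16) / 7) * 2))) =-453188323 / 16740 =-27072.18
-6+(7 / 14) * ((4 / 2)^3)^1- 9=-11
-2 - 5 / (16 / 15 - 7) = -1.16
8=8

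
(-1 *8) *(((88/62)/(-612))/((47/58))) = 5104/222921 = 0.02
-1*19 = -19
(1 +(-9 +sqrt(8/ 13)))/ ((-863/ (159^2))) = 202248/ 863 - 50562*sqrt(26)/ 11219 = 211.37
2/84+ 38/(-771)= -275/10794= -0.03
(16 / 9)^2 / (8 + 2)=128 / 405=0.32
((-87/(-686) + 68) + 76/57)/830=142949/1708140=0.08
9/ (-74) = -9/ 74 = -0.12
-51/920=-0.06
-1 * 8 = -8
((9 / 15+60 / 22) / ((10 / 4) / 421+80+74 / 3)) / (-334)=-231129 / 2428541555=-0.00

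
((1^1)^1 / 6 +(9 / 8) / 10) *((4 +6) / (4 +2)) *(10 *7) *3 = 2345 / 24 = 97.71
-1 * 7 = -7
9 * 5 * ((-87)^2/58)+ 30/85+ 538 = 217969/34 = 6410.85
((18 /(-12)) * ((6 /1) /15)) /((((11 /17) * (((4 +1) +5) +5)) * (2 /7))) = -119 /550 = -0.22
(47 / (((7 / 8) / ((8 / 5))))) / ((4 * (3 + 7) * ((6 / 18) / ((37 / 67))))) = 41736 / 11725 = 3.56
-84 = -84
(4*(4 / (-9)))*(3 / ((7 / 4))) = -64 / 21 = -3.05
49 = 49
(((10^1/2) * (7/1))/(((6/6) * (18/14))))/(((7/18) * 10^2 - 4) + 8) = 245/386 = 0.63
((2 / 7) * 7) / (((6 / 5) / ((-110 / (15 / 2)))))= -220 / 9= -24.44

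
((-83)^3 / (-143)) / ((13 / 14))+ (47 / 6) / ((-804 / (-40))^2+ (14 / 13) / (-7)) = 12608272338152 / 2927997501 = 4306.11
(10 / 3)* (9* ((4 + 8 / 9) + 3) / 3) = 710 / 9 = 78.89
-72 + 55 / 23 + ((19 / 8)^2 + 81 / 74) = -3424341 / 54464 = -62.87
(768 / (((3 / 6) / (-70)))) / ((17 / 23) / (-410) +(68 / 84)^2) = -447135897600 / 2717773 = -164522.90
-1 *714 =-714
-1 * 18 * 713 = -12834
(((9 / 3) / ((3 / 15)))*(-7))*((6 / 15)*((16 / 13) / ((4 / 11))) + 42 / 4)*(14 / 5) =-226527 / 65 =-3485.03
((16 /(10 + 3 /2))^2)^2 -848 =-236256592 /279841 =-844.25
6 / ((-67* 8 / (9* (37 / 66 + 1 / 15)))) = -1863 / 29480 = -0.06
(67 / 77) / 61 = 67 / 4697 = 0.01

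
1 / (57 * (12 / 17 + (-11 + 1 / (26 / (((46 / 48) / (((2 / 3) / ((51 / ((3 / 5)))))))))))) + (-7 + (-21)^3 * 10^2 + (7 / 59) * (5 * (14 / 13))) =-1601925292402919 / 1729742235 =-926106.36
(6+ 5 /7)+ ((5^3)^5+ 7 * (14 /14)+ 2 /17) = 3631591798521 /119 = 30517578138.83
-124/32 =-3.88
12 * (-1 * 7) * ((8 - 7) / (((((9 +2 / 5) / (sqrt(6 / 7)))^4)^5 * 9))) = -7688671875000000000000 / 111645061901724298056602371105742792390407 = -0.00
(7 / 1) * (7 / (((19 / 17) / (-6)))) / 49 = -102 / 19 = -5.37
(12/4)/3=1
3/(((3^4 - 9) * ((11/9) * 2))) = 0.02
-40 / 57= -0.70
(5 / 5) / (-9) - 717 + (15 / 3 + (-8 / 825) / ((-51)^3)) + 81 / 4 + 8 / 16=-302642151043 / 437748300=-691.36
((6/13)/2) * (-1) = -3/13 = -0.23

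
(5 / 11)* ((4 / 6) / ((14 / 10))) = 50 / 231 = 0.22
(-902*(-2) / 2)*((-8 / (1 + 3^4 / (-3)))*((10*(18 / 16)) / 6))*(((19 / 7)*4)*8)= 4113120 / 91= 45199.12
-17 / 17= -1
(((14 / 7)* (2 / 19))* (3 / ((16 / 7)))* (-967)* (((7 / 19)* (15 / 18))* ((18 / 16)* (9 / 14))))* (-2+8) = -8224335 / 23104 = -355.97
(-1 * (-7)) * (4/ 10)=14/ 5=2.80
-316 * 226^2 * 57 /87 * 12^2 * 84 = -3709363037184 /29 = -127909070247.72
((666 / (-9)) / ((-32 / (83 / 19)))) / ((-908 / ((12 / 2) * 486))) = -2238759 / 69008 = -32.44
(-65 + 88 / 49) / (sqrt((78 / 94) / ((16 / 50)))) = -6194 * sqrt(3666) / 9555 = -39.25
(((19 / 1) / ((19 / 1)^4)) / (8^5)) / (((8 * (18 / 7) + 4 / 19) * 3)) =7 / 98088124416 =0.00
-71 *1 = -71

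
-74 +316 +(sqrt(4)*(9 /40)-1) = 4829 /20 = 241.45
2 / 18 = 1 / 9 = 0.11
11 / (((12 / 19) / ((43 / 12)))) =8987 / 144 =62.41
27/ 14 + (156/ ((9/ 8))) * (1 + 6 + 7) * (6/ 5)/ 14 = 11783/ 70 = 168.33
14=14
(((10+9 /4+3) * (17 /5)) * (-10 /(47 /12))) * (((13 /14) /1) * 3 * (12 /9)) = -161772 /329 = -491.71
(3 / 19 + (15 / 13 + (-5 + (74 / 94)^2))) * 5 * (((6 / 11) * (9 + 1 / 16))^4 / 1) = -18733930877503125 / 2045047383808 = -9160.63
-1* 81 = -81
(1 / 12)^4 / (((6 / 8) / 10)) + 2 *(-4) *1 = -62203 / 7776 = -8.00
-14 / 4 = -7 / 2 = -3.50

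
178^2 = 31684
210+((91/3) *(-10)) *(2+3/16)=-10885/24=-453.54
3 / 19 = 0.16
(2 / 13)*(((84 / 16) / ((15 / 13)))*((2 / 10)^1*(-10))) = -7 / 5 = -1.40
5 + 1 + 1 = 7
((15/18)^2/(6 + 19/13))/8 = 325/27936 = 0.01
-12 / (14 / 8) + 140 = 133.14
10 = 10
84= 84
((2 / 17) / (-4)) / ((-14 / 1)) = 1 / 476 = 0.00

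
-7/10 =-0.70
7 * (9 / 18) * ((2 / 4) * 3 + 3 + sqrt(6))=24.32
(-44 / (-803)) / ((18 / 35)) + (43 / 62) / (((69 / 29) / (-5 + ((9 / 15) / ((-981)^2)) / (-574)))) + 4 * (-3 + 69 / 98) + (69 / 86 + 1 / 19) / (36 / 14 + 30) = -656598622772167252717 / 62483592342413644920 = -10.51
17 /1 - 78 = -61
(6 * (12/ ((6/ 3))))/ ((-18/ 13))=-26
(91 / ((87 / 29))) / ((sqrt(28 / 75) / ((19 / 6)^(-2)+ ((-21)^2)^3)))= 670834010535*sqrt(21) / 722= 4257822205.02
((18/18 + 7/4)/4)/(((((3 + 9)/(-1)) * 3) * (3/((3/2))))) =-11/1152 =-0.01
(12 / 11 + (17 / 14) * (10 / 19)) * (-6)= -15186 / 1463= -10.38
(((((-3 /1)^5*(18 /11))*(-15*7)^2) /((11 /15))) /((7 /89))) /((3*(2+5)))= -437946750 /121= -3619394.63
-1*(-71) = 71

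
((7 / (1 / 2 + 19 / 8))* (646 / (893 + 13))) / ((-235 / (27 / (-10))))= 81396 / 4080775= 0.02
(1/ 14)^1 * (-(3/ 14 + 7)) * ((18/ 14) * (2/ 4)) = -909/ 2744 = -0.33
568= 568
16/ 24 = 2/ 3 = 0.67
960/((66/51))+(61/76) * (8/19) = 2947102/3971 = 742.16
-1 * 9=-9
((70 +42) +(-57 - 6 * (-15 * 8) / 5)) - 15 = 184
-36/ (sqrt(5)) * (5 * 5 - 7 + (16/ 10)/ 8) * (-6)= 19656 * sqrt(5)/ 25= 1758.09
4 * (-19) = -76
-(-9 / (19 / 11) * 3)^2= -88209 / 361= -244.35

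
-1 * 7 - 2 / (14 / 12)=-61 / 7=-8.71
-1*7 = -7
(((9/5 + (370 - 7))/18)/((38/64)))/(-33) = -512/495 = -1.03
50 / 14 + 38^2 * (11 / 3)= 111263 / 21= 5298.24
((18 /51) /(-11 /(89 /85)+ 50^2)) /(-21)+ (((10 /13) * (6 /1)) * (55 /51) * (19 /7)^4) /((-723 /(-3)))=31761838319318 /28333657089465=1.12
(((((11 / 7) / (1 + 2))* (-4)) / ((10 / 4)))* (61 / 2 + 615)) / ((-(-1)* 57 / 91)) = -738452 / 855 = -863.69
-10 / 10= -1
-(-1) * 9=9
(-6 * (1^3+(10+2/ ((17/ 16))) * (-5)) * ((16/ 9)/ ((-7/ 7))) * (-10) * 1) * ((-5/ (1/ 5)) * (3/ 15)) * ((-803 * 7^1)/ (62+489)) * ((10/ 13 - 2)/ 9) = -43460.54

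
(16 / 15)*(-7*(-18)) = 672 / 5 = 134.40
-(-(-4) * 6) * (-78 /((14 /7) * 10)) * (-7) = -3276 /5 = -655.20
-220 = -220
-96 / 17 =-5.65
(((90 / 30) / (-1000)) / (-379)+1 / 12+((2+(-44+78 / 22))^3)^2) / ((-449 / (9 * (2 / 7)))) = -19539971397654766625397 / 1055139074258500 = -18518858.67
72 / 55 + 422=423.31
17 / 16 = 1.06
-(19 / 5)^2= -361 / 25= -14.44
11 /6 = 1.83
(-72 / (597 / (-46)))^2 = 1218816 / 39601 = 30.78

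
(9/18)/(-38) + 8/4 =151/76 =1.99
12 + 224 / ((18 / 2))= 332 / 9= 36.89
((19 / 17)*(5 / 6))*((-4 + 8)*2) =380 / 51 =7.45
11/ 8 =1.38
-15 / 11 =-1.36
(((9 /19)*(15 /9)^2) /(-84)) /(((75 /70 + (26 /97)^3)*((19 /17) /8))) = -1551544100 /15092860197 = -0.10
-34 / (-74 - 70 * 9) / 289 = 1 / 5984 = 0.00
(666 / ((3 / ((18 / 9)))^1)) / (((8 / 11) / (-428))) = -261294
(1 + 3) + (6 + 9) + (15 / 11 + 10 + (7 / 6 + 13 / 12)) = 1435 / 44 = 32.61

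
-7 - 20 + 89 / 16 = -21.44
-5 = -5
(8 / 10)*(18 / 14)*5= 36 / 7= 5.14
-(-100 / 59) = 100 / 59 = 1.69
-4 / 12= -1 / 3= -0.33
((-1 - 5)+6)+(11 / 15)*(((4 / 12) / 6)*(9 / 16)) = 11 / 480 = 0.02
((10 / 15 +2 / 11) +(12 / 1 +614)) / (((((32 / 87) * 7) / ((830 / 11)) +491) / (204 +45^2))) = 554922946290 / 195016657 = 2845.52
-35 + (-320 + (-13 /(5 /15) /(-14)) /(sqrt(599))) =-355 + 39 * sqrt(599) /8386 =-354.89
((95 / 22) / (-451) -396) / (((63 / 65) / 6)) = -255398455 / 104181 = -2451.49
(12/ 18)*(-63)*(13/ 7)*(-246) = 19188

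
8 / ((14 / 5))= 20 / 7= 2.86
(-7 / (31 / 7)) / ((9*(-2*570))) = 49 / 318060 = 0.00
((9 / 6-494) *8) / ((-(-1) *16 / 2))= -492.50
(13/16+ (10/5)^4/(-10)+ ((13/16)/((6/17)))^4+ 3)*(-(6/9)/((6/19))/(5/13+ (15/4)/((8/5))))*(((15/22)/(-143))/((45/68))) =4155978349951/24604806758400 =0.17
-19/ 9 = -2.11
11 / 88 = 1 / 8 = 0.12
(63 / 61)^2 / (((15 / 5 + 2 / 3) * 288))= 1323 / 1309792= 0.00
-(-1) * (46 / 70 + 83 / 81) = 4768 / 2835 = 1.68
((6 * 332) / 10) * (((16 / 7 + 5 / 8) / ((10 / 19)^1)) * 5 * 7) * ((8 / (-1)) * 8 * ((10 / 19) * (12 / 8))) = -1948176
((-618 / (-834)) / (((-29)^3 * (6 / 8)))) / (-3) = 412 / 30510639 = 0.00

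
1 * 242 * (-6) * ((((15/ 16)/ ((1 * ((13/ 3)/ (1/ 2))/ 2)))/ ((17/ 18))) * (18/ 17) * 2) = -2646270/ 3757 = -704.36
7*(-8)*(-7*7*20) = 54880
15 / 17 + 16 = 287 / 17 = 16.88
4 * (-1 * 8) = -32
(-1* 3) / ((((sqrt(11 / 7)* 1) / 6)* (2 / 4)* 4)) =-9* sqrt(77) / 11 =-7.18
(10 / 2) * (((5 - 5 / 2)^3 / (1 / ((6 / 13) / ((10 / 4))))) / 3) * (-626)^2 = 1884019.23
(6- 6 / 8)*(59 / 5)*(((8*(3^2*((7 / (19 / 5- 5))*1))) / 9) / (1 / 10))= -28910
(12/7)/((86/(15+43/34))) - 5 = -3418/731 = -4.68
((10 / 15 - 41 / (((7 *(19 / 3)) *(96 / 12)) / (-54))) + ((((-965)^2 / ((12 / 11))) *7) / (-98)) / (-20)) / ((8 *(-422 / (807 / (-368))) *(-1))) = -10494610249 / 5287518208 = -1.98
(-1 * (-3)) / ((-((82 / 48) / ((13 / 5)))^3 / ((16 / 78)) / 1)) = -18690048 / 8615125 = -2.17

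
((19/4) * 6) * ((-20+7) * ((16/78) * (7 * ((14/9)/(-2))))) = 3724/9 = 413.78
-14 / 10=-7 / 5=-1.40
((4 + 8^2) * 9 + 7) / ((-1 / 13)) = -8047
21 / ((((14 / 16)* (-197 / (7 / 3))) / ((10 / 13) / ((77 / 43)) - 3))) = 20584 / 28171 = 0.73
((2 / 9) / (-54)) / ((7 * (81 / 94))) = -94 / 137781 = -0.00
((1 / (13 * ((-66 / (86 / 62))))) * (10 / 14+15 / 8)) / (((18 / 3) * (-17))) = 6235 / 151927776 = 0.00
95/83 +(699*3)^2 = 364985042/83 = 4397410.14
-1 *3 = -3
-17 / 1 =-17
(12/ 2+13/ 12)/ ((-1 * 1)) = -85/ 12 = -7.08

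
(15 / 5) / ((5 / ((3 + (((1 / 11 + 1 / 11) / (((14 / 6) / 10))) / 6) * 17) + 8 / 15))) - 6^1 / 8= 20749 / 7700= 2.69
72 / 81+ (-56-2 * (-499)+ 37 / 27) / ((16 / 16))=25495 / 27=944.26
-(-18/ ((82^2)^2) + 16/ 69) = -361696787/ 1559820072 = -0.23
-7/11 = -0.64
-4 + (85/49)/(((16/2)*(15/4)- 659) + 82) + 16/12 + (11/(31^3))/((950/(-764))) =-2.67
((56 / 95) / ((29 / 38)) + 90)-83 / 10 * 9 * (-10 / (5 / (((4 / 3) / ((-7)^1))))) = 12650 / 203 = 62.32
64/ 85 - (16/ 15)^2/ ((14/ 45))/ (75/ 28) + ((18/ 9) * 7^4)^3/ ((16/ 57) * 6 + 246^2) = 3353050702202314/ 1832551125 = 1829717.41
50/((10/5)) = 25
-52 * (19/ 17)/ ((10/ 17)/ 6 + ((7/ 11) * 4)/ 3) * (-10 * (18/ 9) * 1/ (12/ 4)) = 217360/ 531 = 409.34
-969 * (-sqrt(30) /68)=57 * sqrt(30) /4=78.05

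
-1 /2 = -0.50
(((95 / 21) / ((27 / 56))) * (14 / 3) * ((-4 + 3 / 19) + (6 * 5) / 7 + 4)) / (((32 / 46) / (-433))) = -9809615 / 81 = -121106.36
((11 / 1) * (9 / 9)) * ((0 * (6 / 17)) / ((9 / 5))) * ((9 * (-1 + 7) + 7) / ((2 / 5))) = 0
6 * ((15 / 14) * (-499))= -3207.86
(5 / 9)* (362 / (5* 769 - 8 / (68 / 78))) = 30770 / 586881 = 0.05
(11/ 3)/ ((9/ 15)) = 6.11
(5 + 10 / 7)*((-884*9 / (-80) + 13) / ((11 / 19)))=384579 / 308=1248.63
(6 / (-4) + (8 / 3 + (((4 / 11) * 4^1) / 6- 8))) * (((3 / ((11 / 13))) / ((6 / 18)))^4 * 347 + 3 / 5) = -29271674.10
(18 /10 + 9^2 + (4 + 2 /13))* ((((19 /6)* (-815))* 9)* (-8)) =210050928 /13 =16157763.69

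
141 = 141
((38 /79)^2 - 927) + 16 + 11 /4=-22667777 /24964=-908.02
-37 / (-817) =37 / 817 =0.05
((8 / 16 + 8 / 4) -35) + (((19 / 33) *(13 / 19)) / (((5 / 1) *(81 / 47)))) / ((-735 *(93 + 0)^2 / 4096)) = -5522502861187 / 169923010950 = -32.50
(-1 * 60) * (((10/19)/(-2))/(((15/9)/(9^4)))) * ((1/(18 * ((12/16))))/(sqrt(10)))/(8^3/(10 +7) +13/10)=1487160 * sqrt(10)/101479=46.34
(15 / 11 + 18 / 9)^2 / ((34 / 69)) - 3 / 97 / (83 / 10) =760382091 / 33121814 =22.96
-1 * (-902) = 902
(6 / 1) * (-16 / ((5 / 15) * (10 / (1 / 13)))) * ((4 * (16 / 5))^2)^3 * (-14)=138538465099776 / 1015625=136407104.10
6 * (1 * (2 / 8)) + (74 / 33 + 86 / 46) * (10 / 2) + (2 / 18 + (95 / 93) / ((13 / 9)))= 41987591 / 1835262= 22.88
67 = 67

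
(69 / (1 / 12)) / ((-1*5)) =-828 / 5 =-165.60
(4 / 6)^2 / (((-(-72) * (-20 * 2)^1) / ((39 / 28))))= -0.00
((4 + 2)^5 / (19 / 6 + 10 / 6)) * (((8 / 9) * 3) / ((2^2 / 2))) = 62208 / 29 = 2145.10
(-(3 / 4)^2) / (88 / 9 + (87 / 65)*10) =-1053 / 43360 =-0.02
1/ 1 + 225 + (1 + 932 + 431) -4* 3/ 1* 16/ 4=1542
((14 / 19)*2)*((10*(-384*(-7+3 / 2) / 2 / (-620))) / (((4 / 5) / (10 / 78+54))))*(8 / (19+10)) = -104030080 / 222053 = -468.49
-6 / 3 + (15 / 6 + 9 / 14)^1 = 8 / 7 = 1.14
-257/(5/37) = -9509/5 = -1901.80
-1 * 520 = -520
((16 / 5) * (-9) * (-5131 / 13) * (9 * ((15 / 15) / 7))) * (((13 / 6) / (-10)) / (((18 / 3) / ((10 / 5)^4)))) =-211104 / 25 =-8444.16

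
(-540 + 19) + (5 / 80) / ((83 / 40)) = -86481 / 166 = -520.97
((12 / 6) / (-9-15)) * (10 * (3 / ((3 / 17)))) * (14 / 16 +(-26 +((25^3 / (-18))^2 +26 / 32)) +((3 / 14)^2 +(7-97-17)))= -10673013.40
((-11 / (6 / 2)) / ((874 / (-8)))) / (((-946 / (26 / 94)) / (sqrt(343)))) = -182*sqrt(7) / 2649531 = -0.00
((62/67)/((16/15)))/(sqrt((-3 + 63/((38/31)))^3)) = 2945*sqrt(69882)/302118276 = 0.00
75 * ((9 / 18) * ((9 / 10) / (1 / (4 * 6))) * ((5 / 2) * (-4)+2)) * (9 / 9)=-6480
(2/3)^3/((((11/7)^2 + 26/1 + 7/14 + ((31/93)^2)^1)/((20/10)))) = 1568/76947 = 0.02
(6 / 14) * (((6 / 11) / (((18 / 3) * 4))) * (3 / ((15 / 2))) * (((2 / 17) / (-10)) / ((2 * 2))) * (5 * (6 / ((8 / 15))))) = -27 / 41888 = -0.00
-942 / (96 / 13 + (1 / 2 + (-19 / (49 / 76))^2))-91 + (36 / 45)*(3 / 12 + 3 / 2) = -8267399476 / 91176235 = -90.67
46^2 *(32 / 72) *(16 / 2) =67712 / 9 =7523.56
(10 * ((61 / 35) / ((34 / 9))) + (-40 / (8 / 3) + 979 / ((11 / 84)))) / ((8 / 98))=1554714 / 17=91453.76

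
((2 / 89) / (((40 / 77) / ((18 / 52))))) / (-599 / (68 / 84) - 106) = -11781 / 665552680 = -0.00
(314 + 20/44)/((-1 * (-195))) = 1153/715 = 1.61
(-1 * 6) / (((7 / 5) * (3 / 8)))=-80 / 7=-11.43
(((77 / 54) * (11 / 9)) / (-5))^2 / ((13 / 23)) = 16500407 / 76763700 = 0.21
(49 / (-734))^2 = 2401 / 538756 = 0.00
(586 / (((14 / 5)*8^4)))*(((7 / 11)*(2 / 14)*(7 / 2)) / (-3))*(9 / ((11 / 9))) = -39555 / 991232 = -0.04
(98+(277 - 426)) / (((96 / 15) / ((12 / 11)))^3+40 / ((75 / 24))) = -172125 / 724672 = -0.24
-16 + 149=133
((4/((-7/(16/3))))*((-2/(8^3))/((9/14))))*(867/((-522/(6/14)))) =-289/21924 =-0.01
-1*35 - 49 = -84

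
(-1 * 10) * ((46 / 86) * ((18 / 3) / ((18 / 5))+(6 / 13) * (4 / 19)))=-300610 / 31863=-9.43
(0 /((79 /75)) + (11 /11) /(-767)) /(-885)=1 /678795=0.00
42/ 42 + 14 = 15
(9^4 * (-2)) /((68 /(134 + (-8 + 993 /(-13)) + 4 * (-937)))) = 315446319 /442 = 713679.45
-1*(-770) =770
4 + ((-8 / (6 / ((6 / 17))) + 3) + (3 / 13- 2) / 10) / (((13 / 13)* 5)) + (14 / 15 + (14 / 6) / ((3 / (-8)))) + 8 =714211 / 99450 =7.18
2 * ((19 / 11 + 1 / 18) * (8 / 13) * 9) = 2824 / 143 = 19.75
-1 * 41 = -41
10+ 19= 29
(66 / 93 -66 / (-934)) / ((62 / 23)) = 0.29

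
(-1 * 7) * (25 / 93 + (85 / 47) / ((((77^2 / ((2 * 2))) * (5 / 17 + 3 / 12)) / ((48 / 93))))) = -258873035 / 136982769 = -1.89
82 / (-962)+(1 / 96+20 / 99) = 193825 / 1523808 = 0.13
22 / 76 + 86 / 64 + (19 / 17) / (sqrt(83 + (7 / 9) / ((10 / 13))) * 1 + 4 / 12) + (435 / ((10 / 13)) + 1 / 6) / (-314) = -705399295 / 4084466784 + 19 * sqrt(75610) / 42789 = -0.05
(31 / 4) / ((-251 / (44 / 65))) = -341 / 16315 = -0.02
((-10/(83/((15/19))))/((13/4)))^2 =360000/420291001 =0.00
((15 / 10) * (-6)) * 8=-72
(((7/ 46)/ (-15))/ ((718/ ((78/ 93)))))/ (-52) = 7/ 30716040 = 0.00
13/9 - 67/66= 85/198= 0.43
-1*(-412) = 412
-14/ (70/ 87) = -87/ 5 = -17.40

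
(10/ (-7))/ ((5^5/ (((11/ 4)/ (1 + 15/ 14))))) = -11/ 18125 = -0.00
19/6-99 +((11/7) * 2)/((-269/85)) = -1093945/11298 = -96.83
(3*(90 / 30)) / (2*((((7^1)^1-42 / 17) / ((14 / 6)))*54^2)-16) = 153 / 192184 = 0.00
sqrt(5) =2.24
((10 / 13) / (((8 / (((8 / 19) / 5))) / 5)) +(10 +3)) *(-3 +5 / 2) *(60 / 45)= -6442 / 741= -8.69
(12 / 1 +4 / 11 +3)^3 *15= 72402135 / 1331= 54396.80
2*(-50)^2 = 5000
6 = 6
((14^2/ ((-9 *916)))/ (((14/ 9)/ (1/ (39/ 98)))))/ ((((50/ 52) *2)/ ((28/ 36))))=-2401/ 154575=-0.02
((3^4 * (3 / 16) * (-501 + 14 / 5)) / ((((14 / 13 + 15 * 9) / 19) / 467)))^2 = 4875146488513747082169 / 20027910400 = 243417630254.31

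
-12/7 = -1.71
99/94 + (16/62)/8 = 3163/2914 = 1.09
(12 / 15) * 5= 4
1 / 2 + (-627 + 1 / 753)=-943507 / 1506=-626.50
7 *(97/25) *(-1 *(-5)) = 679/5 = 135.80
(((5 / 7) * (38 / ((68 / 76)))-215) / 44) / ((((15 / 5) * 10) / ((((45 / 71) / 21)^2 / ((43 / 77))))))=-329625 / 1444508632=-0.00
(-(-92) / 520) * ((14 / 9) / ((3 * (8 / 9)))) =161 / 1560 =0.10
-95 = -95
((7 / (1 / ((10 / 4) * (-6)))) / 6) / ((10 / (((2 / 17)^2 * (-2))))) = 0.05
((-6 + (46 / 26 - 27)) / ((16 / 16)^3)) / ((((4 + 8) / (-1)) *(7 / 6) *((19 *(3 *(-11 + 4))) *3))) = -29 / 15561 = -0.00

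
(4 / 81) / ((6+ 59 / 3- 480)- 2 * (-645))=4 / 67689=0.00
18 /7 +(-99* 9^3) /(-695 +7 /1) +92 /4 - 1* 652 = -2511683 /4816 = -521.53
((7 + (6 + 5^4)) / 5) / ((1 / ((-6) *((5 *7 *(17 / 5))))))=-455532 / 5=-91106.40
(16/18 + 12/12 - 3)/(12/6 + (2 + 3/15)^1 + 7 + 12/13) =-0.09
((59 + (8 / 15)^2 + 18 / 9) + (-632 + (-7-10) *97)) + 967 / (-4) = -2215319 / 900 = -2461.47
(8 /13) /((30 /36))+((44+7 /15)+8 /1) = 2075 /39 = 53.21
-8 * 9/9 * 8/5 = -64/5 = -12.80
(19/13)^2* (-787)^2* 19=4248251971/169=25137585.63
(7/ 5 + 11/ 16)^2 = 27889/ 6400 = 4.36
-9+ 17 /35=-298 /35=-8.51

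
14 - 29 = -15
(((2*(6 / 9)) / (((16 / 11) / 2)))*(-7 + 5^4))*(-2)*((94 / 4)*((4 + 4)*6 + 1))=-2609299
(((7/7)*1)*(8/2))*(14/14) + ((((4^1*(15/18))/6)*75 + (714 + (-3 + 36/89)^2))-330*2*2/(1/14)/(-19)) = 785169038/451497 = 1739.03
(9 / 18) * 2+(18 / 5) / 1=23 / 5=4.60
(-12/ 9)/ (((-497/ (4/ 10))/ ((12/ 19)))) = 32/ 47215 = 0.00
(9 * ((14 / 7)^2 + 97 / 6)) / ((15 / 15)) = 181.50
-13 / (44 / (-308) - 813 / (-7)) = -13 / 116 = -0.11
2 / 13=0.15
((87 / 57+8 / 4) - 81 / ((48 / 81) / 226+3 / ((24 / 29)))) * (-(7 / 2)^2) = 31631531 / 137332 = 230.33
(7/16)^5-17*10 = -178241113/1048576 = -169.98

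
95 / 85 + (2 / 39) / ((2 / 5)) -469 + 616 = 98287 / 663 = 148.25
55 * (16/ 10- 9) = -407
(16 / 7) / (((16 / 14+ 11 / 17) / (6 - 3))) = 272 / 71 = 3.83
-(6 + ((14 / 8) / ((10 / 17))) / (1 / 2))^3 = -13651919 / 8000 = -1706.49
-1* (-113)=113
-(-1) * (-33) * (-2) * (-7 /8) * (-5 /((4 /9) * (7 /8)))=1485 /2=742.50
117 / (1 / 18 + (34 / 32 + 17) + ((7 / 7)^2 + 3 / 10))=84240 / 13981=6.03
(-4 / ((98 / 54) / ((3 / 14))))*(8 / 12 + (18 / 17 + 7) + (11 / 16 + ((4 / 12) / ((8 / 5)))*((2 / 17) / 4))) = -14823 / 3332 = -4.45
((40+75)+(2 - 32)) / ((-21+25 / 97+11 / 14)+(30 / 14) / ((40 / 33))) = -461720 / 98801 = -4.67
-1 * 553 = -553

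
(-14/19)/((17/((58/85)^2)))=-47096/2333675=-0.02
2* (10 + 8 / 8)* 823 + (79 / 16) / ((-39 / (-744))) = 473205 / 26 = 18200.19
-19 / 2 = -9.50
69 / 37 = 1.86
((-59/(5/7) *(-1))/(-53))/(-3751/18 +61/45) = 2478/329183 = 0.01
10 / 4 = 5 / 2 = 2.50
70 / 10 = 7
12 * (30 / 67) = 360 / 67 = 5.37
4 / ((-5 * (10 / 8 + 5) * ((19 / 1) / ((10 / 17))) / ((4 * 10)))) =-256 / 1615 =-0.16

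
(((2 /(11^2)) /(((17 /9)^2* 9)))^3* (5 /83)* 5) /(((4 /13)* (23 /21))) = 9950850 /81631084745773981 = 0.00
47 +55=102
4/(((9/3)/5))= 20/3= 6.67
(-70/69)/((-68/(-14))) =-245/1173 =-0.21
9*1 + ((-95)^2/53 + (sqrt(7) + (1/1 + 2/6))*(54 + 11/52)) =2819*sqrt(7)/52 + 519985/2067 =395.00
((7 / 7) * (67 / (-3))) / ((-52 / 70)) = 2345 / 78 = 30.06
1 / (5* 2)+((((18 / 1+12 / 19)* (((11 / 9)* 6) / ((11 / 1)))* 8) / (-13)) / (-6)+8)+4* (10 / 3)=56087 / 2470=22.71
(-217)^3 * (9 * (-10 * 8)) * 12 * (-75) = -6621466824000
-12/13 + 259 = 3355/13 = 258.08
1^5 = 1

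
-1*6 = -6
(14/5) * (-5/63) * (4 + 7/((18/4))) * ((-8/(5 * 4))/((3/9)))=40/27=1.48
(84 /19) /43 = 84 /817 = 0.10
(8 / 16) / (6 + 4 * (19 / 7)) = 7 / 236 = 0.03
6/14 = 3/7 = 0.43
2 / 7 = 0.29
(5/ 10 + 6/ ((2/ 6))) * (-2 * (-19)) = 703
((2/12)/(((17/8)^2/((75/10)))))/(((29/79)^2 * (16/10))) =312050/243049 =1.28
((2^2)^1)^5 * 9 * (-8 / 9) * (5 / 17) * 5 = -204800 / 17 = -12047.06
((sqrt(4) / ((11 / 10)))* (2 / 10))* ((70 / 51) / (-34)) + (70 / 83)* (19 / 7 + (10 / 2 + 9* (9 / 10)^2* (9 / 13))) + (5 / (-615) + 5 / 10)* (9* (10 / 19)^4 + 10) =2933578366848163 / 183277956157010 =16.01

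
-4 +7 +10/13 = 49/13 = 3.77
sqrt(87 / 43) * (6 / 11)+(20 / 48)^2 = 0.95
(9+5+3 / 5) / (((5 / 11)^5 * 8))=11756723 / 125000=94.05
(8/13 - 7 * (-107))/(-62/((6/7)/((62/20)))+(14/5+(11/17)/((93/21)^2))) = -4776121950/1410636773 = -3.39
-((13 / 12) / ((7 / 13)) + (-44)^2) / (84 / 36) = -162793 / 196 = -830.58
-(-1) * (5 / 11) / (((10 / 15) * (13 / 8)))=60 / 143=0.42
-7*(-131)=917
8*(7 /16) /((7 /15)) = 15 /2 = 7.50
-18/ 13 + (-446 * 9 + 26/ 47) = -2453062/ 611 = -4014.83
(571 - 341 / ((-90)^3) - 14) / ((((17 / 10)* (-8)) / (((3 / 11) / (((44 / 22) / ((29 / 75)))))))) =-11775546889 / 5452920000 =-2.16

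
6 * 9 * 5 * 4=1080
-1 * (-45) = 45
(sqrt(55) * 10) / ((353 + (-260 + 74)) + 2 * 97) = 10 * sqrt(55) / 361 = 0.21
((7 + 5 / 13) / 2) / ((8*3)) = 2 / 13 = 0.15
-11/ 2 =-5.50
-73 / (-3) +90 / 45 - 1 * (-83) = 328 / 3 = 109.33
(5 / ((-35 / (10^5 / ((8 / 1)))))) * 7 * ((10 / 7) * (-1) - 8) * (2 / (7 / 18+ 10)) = 2700000 / 119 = 22689.08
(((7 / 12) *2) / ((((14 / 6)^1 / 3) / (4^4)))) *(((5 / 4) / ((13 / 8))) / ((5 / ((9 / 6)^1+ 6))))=5760 / 13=443.08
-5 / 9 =-0.56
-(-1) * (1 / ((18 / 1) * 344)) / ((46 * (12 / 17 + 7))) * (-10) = -85 / 18656496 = -0.00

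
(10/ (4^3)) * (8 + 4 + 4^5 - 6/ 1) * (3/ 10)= 1545/ 32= 48.28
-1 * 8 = -8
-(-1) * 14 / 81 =14 / 81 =0.17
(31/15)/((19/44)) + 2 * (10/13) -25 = -69193/3705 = -18.68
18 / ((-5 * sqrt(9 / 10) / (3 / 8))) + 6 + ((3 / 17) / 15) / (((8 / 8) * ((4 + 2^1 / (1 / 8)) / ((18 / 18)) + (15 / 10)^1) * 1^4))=4.58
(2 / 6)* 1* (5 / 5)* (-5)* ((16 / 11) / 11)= -80 / 363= -0.22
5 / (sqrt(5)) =sqrt(5) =2.24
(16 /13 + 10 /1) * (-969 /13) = -141474 /169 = -837.12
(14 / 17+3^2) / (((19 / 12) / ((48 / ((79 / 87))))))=8368704 / 25517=327.97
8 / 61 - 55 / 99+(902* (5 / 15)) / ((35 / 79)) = 13032059 / 19215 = 678.22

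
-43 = -43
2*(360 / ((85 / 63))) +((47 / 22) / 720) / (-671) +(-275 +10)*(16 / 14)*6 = -1623375964633 / 1264808160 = -1283.50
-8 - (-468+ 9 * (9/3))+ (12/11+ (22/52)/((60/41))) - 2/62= 231055631/531960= 434.35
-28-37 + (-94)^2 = 8771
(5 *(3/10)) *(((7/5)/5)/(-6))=-7/100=-0.07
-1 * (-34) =34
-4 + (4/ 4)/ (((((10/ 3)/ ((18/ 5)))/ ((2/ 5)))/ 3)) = -338/ 125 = -2.70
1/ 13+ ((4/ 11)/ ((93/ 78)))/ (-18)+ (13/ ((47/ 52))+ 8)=42084115/ 1875159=22.44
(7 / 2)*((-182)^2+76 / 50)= 2898483 / 25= 115939.32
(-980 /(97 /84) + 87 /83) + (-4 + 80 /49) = -335315845 /394499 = -849.98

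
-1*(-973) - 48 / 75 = 24309 / 25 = 972.36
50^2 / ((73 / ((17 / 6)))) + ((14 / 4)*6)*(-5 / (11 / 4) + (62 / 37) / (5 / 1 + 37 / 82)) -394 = -4365332396 / 13280817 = -328.69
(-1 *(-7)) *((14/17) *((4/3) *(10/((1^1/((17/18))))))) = 1960/27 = 72.59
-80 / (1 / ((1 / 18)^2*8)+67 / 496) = -7936 / 4031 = -1.97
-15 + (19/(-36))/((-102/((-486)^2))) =41043/34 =1207.15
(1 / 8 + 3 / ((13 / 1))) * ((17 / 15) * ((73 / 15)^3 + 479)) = 630774409 / 2632500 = 239.61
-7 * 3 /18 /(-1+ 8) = -1 /6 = -0.17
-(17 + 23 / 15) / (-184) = 139 / 1380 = 0.10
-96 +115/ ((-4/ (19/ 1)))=-2569/ 4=-642.25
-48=-48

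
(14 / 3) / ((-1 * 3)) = -14 / 9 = -1.56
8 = 8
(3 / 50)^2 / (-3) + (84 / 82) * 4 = 419877 / 102500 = 4.10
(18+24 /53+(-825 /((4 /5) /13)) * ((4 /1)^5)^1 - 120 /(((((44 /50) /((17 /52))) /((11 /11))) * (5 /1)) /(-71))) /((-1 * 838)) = 104039574321 /6351202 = 16381.08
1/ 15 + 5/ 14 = 89/ 210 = 0.42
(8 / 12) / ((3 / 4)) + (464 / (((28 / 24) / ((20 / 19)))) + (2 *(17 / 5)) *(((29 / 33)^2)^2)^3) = 466926299436960575256082 / 1109146527443734999065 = 420.98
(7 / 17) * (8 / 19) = 56 / 323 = 0.17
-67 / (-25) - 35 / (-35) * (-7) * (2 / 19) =923 / 475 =1.94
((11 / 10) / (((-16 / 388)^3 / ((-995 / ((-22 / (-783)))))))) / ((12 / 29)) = 1374696365463 / 1024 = 1342476919.40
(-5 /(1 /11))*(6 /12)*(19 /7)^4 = -7167655 /4802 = -1492.64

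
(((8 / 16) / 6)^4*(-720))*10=-25 / 72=-0.35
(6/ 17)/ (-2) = -3/ 17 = -0.18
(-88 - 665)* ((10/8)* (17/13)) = -64005/52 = -1230.87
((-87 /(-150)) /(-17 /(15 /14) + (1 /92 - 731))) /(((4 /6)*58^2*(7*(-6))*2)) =69 /16737934640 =0.00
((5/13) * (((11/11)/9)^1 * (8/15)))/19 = 8/6669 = 0.00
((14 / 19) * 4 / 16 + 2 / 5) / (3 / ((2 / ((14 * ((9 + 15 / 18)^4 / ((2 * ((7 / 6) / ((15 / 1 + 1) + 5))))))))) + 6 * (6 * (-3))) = 0.00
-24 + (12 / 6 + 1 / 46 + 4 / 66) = -33271 / 1518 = -21.92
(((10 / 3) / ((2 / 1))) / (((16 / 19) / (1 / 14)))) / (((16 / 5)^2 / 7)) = 0.10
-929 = -929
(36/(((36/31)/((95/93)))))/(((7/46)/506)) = 2211220/21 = 105296.19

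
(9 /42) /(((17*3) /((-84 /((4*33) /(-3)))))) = 3 /374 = 0.01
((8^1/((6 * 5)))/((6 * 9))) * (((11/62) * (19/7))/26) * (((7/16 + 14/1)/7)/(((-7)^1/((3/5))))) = -2299/142178400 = -0.00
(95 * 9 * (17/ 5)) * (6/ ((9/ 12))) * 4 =93024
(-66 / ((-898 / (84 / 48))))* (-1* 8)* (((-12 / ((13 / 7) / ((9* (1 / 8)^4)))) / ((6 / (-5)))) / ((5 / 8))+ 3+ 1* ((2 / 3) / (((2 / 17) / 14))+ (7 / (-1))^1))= -57928409 / 747136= -77.53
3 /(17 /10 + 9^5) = 30 /590507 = 0.00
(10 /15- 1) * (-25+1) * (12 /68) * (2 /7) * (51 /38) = 72 /133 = 0.54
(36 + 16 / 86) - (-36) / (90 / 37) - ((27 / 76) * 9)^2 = 50620977 / 1241840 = 40.76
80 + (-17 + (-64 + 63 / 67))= -4 / 67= -0.06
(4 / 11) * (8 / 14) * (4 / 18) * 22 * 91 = 832 / 9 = 92.44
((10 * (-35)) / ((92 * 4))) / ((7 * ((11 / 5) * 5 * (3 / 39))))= -325 / 2024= -0.16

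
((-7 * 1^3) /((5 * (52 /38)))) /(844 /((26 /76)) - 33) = -133 /316430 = -0.00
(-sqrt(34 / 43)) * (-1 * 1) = sqrt(1462) / 43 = 0.89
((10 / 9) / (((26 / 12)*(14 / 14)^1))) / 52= 5 / 507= 0.01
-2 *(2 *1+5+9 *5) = -104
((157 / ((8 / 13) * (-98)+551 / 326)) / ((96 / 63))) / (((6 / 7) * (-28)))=2328781 / 31797888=0.07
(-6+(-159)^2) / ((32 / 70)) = 884625 / 16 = 55289.06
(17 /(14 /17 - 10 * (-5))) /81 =289 /69984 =0.00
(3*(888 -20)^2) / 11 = 2260272 / 11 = 205479.27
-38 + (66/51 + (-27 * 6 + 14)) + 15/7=-21725/119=-182.56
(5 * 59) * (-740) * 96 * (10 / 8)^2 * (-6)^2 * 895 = -1055043900000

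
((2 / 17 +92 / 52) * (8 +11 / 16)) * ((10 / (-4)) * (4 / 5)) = -57963 / 1768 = -32.78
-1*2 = -2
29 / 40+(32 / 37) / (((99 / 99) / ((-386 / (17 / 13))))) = -6404799 / 25160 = -254.56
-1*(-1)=1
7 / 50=0.14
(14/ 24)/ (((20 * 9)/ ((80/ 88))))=7/ 2376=0.00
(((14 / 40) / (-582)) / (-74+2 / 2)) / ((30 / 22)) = 77 / 12745800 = 0.00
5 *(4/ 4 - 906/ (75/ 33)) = -1988.20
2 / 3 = 0.67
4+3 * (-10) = -26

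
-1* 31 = -31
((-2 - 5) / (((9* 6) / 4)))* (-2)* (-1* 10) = -280 / 27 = -10.37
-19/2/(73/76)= -722/73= -9.89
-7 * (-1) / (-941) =-7 / 941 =-0.01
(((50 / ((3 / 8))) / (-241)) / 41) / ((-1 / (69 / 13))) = 9200 / 128453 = 0.07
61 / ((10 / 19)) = 115.90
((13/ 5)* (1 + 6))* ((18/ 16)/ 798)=39/ 1520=0.03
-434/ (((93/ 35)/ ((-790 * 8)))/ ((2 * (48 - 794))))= -4620425600/ 3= -1540141866.67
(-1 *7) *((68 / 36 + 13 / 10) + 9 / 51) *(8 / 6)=-72086 / 2295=-31.41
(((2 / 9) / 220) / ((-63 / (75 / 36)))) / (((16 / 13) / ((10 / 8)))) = -325 / 9580032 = -0.00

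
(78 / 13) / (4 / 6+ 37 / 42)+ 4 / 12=821 / 195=4.21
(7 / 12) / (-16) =-7 / 192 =-0.04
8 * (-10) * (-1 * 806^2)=51970880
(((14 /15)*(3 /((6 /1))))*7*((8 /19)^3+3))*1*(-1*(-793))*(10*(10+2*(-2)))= 477886.15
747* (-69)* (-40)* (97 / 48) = 8332785 / 2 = 4166392.50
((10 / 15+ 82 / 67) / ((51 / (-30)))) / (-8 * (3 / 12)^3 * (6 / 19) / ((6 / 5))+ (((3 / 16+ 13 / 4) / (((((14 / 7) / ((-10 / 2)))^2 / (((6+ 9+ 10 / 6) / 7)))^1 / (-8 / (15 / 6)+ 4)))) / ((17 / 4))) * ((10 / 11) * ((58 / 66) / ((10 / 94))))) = -26685120 / 1734309673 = -0.02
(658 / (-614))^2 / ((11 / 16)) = 1.67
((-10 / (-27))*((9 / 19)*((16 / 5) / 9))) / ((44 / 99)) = 8 / 57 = 0.14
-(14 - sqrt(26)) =-14 + sqrt(26) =-8.90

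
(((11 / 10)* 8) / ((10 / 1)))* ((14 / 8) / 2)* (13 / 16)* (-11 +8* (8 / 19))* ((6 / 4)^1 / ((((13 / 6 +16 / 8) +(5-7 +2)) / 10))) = -17.19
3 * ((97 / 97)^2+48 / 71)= 357 / 71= 5.03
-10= -10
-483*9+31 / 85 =-369464 / 85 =-4346.64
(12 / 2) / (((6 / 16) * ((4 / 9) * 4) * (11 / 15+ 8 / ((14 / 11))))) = 945 / 737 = 1.28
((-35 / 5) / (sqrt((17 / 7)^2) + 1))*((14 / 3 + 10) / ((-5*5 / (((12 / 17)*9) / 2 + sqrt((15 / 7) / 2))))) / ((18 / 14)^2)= 3773*sqrt(210) / 72900 + 26411 / 11475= 3.05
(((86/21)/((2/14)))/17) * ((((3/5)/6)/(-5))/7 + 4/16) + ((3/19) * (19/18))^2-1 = -59491/107100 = -0.56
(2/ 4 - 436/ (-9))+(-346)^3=-745590367/ 18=-41421687.06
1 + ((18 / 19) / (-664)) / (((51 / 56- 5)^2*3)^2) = 1.00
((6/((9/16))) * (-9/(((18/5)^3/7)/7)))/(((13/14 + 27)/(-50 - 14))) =21952000/95013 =231.04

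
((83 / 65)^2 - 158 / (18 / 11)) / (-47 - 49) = 902381 / 912600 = 0.99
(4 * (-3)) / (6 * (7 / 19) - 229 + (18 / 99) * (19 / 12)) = 15048 / 284033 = 0.05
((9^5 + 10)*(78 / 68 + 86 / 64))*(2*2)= 80024945 / 136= 588418.71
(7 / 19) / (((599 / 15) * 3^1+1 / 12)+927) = 0.00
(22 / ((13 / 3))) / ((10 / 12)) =396 / 65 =6.09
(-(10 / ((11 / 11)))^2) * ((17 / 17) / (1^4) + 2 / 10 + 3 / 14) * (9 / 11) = -810 / 7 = -115.71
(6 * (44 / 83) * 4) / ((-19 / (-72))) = 76032 / 1577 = 48.21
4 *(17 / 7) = 68 / 7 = 9.71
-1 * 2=-2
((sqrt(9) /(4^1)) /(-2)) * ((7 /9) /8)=-7 /192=-0.04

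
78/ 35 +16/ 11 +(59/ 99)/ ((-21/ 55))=22061/ 10395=2.12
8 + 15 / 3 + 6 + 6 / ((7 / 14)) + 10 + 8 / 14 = 291 / 7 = 41.57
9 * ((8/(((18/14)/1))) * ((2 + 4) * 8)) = 2688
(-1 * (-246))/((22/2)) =246/11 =22.36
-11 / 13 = -0.85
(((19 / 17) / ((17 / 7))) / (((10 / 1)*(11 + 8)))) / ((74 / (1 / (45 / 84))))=49 / 801975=0.00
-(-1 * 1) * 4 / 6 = 2 / 3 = 0.67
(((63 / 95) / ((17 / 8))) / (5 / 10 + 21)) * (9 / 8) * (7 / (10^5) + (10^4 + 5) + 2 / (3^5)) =1701851911907 / 10416750000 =163.38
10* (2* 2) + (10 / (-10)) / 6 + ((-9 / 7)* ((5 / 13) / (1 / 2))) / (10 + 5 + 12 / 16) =152003 / 3822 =39.77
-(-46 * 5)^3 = 12167000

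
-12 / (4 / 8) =-24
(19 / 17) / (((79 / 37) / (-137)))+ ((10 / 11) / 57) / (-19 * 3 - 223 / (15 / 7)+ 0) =-24315864367 / 339069896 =-71.71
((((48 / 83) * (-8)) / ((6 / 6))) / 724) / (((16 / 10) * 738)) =-10 / 1847829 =-0.00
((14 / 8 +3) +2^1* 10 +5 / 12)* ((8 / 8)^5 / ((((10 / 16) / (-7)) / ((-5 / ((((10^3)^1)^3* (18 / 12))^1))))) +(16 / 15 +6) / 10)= 17.78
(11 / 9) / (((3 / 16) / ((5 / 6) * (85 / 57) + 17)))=549032 / 4617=118.92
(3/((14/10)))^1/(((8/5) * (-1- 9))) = -15/112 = -0.13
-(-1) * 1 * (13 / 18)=13 / 18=0.72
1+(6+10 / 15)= 23 / 3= 7.67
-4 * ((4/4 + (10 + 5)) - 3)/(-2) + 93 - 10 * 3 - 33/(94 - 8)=7621/86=88.62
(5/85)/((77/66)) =6/119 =0.05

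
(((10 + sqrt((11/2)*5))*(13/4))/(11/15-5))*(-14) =162.56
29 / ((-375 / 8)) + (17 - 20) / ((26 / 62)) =-7.77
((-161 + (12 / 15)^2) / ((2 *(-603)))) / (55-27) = 4009 / 844200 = 0.00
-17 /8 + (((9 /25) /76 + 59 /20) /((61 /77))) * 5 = 766041 /46360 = 16.52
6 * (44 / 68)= 66 / 17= 3.88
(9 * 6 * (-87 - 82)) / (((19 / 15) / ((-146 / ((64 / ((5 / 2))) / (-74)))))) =-924349725 / 304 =-3040624.10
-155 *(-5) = 775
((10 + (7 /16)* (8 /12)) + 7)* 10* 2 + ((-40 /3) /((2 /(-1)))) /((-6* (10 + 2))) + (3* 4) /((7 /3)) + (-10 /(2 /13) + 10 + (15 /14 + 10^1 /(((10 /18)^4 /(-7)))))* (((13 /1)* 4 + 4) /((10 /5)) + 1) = -1064219923 /47250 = -22523.17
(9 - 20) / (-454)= 11 / 454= 0.02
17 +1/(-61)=1036/61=16.98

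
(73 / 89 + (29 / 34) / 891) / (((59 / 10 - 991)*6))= -0.00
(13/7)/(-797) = -13/5579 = -0.00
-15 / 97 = -0.15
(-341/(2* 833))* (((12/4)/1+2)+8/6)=-6479/4998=-1.30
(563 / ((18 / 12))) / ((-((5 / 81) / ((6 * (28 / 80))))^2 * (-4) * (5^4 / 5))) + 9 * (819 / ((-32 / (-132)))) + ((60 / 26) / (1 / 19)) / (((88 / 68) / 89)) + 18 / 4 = 766258494207 / 22343750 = 34294.09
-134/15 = -8.93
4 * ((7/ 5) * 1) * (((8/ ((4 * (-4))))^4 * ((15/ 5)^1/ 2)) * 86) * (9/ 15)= 2709/ 100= 27.09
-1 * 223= -223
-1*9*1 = -9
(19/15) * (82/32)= 779/240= 3.25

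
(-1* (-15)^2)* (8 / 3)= -600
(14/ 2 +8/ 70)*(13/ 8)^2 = 42081/ 2240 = 18.79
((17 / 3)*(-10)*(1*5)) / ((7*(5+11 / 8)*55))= -80 / 693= -0.12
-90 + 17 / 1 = -73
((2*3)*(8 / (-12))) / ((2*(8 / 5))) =-5 / 4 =-1.25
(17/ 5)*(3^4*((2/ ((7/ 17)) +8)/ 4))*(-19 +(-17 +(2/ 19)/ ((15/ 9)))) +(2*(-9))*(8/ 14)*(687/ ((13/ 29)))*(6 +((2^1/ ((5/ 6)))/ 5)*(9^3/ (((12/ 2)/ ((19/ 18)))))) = -6772598973/ 6175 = -1096777.16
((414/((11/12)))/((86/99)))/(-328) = -5589/3526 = -1.59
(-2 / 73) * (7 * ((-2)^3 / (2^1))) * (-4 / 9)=-224 / 657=-0.34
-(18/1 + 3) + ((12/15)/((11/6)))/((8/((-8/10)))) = -5787/275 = -21.04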